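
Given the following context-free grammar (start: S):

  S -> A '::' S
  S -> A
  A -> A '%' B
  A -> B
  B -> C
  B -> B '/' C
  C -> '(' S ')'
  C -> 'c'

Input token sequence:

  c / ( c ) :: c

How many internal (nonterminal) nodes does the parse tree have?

14

[S [A [B [B [C c]] / [C ( [S [A [B [C c]]]] )]]] :: [S [A [B [C c]]]]]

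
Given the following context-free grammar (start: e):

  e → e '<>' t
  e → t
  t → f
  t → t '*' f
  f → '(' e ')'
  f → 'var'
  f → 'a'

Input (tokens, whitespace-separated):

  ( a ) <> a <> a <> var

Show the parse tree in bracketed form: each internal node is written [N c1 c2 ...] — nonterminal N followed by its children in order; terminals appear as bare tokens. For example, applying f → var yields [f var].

[e [e [e [e [t [f ( [e [t [f a]]] )]]] <> [t [f a]]] <> [t [f a]]] <> [t [f var]]]

e
e <> t
e <> t <> t
e <> t <> t <> t
t <> t <> t <> t
f <> t <> t <> t
( e ) <> t <> t <> t
( t ) <> t <> t <> t
( f ) <> t <> t <> t
( a ) <> t <> t <> t
( a ) <> f <> t <> t
( a ) <> a <> t <> t
( a ) <> a <> f <> t
( a ) <> a <> a <> t
( a ) <> a <> a <> f
( a ) <> a <> a <> var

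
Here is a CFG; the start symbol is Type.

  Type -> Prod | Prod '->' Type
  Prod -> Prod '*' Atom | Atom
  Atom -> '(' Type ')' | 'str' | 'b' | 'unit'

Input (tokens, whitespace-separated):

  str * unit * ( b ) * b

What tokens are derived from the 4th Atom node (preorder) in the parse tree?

[Type [Prod [Prod [Prod [Prod [Atom str]] * [Atom unit]] * [Atom ( [Type [Prod [Atom b]]] )]] * [Atom b]]]

b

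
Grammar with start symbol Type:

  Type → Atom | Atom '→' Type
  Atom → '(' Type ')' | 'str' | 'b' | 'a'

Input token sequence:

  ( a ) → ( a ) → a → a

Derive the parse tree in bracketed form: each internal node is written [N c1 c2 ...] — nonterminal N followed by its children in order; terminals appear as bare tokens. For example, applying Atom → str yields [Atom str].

Type
Atom → Type
( Type ) → Type
( Atom ) → Type
( a ) → Type
( a ) → Atom → Type
( a ) → ( Type ) → Type
( a ) → ( Atom ) → Type
( a ) → ( a ) → Type
( a ) → ( a ) → Atom → Type
( a ) → ( a ) → a → Type
( a ) → ( a ) → a → Atom
( a ) → ( a ) → a → a

[Type [Atom ( [Type [Atom a]] )] → [Type [Atom ( [Type [Atom a]] )] → [Type [Atom a] → [Type [Atom a]]]]]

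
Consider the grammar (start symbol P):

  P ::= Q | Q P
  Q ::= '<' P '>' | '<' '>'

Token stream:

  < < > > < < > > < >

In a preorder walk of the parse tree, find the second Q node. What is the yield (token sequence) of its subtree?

[P [Q < [P [Q < >]] >] [P [Q < [P [Q < >]] >] [P [Q < >]]]]

< >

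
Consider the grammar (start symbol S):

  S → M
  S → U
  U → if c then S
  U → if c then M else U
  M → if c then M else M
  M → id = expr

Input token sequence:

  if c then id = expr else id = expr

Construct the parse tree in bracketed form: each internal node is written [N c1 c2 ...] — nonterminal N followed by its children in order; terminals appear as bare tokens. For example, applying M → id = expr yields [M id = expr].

[S [M if c then [M id = expr] else [M id = expr]]]

S
M
if c then M else M
if c then id = expr else M
if c then id = expr else id = expr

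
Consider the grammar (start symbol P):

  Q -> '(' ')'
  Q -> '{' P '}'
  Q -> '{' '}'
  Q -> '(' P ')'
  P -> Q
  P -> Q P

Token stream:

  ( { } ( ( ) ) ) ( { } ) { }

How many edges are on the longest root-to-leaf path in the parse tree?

7

[P [Q ( [P [Q { }] [P [Q ( [P [Q ( )]] )]]] )] [P [Q ( [P [Q { }]] )] [P [Q { }]]]]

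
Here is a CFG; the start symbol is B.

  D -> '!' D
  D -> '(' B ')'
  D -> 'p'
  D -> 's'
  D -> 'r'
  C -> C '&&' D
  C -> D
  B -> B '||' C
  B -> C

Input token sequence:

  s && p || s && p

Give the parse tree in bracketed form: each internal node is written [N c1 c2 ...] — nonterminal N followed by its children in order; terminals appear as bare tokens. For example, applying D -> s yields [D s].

B
B || C
C || C
C && D || C
D && D || C
s && D || C
s && p || C
s && p || C && D
s && p || D && D
s && p || s && D
s && p || s && p

[B [B [C [C [D s]] && [D p]]] || [C [C [D s]] && [D p]]]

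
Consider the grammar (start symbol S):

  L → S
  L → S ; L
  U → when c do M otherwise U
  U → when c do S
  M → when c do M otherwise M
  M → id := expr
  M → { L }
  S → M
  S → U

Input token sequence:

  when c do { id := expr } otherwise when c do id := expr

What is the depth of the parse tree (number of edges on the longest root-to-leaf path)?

6

[S [U when c do [M { [L [S [M id := expr]]] }] otherwise [U when c do [S [M id := expr]]]]]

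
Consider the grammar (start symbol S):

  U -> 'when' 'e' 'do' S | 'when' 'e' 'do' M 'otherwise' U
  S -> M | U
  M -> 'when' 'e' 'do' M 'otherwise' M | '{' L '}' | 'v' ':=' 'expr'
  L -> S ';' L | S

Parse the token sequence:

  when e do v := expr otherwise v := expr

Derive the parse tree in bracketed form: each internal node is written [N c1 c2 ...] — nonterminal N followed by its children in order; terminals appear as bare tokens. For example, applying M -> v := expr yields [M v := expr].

[S [M when e do [M v := expr] otherwise [M v := expr]]]

S
M
when e do M otherwise M
when e do v := expr otherwise M
when e do v := expr otherwise v := expr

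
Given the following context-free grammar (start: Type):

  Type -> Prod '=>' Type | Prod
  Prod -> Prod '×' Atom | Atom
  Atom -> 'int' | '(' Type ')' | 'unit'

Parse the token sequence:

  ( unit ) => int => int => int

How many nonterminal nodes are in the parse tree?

[Type [Prod [Atom ( [Type [Prod [Atom unit]]] )]] => [Type [Prod [Atom int]] => [Type [Prod [Atom int]] => [Type [Prod [Atom int]]]]]]

15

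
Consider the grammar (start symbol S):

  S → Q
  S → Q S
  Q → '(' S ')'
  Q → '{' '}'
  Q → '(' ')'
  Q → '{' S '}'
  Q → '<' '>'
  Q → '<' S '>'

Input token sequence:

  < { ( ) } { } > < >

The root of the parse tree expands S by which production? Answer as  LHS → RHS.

[S [Q < [S [Q { [S [Q ( )]] }] [S [Q { }]]] >] [S [Q < >]]]

S → Q S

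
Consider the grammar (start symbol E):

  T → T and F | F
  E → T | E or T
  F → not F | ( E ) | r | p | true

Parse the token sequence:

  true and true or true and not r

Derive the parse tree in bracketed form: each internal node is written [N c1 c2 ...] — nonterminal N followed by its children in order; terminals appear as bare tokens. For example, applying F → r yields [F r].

E
E or T
T or T
T and F or T
F and F or T
true and F or T
true and true or T
true and true or T and F
true and true or F and F
true and true or true and F
true and true or true and not F
true and true or true and not r

[E [E [T [T [F true]] and [F true]]] or [T [T [F true]] and [F not [F r]]]]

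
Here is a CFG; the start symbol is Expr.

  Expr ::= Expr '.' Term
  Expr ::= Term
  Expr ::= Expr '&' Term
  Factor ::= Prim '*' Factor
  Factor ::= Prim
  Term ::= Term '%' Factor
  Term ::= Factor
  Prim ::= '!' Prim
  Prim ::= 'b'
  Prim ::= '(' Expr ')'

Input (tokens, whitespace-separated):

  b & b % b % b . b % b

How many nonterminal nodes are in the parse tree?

21

[Expr [Expr [Expr [Term [Factor [Prim b]]]] & [Term [Term [Term [Factor [Prim b]]] % [Factor [Prim b]]] % [Factor [Prim b]]]] . [Term [Term [Factor [Prim b]]] % [Factor [Prim b]]]]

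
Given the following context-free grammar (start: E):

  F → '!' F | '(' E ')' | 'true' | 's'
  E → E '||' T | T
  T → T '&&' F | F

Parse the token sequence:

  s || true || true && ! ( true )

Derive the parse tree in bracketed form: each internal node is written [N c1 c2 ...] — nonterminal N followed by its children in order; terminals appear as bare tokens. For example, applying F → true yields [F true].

[E [E [E [T [F s]]] || [T [F true]]] || [T [T [F true]] && [F ! [F ( [E [T [F true]]] )]]]]

E
E || T
E || T || T
T || T || T
F || T || T
s || T || T
s || F || T
s || true || T
s || true || T && F
s || true || F && F
s || true || true && F
s || true || true && ! F
s || true || true && ! ( E )
s || true || true && ! ( T )
s || true || true && ! ( F )
s || true || true && ! ( true )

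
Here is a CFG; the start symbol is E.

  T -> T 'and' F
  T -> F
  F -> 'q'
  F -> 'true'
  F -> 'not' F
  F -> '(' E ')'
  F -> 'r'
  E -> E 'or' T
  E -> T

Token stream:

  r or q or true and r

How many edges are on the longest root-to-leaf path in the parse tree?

5

[E [E [E [T [F r]]] or [T [F q]]] or [T [T [F true]] and [F r]]]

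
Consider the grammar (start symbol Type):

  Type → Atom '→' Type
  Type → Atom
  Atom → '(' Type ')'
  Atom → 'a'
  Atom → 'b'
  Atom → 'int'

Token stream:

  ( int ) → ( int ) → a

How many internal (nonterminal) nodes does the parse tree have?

10

[Type [Atom ( [Type [Atom int]] )] → [Type [Atom ( [Type [Atom int]] )] → [Type [Atom a]]]]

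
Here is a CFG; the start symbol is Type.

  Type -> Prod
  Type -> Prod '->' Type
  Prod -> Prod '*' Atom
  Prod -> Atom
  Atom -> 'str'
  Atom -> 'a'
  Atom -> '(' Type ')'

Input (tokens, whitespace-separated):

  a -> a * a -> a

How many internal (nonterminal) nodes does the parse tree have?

11

[Type [Prod [Atom a]] -> [Type [Prod [Prod [Atom a]] * [Atom a]] -> [Type [Prod [Atom a]]]]]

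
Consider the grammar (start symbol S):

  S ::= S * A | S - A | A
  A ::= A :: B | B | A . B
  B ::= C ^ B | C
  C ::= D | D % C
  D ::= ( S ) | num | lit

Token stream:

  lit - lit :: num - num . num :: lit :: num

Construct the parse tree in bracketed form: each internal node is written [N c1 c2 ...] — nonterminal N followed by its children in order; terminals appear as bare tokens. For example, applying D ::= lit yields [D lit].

[S [S [S [A [B [C [D lit]]]]] - [A [A [B [C [D lit]]]] :: [B [C [D num]]]]] - [A [A [A [A [B [C [D num]]]] . [B [C [D num]]]] :: [B [C [D lit]]]] :: [B [C [D num]]]]]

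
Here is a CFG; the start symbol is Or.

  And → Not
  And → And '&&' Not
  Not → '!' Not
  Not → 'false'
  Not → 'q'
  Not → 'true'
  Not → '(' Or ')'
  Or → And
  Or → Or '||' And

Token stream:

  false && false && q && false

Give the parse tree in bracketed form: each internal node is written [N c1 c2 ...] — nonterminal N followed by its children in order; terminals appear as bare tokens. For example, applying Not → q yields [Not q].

[Or [And [And [And [And [Not false]] && [Not false]] && [Not q]] && [Not false]]]

Or
And
And && Not
And && Not && Not
And && Not && Not && Not
Not && Not && Not && Not
false && Not && Not && Not
false && false && Not && Not
false && false && q && Not
false && false && q && false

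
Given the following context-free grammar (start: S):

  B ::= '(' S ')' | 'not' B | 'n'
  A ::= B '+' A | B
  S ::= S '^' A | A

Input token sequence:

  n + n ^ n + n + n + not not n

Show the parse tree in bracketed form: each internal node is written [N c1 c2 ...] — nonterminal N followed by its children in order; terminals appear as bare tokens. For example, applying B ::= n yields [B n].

S
S ^ A
A ^ A
B + A ^ A
n + A ^ A
n + B ^ A
n + n ^ A
n + n ^ B + A
n + n ^ n + A
n + n ^ n + B + A
n + n ^ n + n + A
n + n ^ n + n + B + A
n + n ^ n + n + n + A
n + n ^ n + n + n + B
n + n ^ n + n + n + not B
n + n ^ n + n + n + not not B
n + n ^ n + n + n + not not n

[S [S [A [B n] + [A [B n]]]] ^ [A [B n] + [A [B n] + [A [B n] + [A [B not [B not [B n]]]]]]]]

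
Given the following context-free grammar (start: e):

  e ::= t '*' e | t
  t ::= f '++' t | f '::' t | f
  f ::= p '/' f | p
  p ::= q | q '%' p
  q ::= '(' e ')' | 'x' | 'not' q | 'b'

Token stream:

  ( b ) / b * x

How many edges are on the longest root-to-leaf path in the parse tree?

[e [t [f [p [q ( [e [t [f [p [q b]]]]] )]] / [f [p [q b]]]]] * [e [t [f [p [q x]]]]]]

10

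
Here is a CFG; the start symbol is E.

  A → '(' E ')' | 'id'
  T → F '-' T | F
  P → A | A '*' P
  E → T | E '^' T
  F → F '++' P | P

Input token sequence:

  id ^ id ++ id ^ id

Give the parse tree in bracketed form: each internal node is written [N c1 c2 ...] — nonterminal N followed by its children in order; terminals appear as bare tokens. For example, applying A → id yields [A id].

E
E ^ T
E ^ T ^ T
T ^ T ^ T
F ^ T ^ T
P ^ T ^ T
A ^ T ^ T
id ^ T ^ T
id ^ F ^ T
id ^ F ++ P ^ T
id ^ P ++ P ^ T
id ^ A ++ P ^ T
id ^ id ++ P ^ T
id ^ id ++ A ^ T
id ^ id ++ id ^ T
id ^ id ++ id ^ F
id ^ id ++ id ^ P
id ^ id ++ id ^ A
id ^ id ++ id ^ id

[E [E [E [T [F [P [A id]]]]] ^ [T [F [F [P [A id]]] ++ [P [A id]]]]] ^ [T [F [P [A id]]]]]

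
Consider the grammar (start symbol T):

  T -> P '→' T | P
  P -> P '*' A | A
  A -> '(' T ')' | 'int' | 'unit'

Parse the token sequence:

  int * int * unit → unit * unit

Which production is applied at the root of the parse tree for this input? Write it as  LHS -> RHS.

T -> P '→' T

[T [P [P [P [A int]] * [A int]] * [A unit]] → [T [P [P [A unit]] * [A unit]]]]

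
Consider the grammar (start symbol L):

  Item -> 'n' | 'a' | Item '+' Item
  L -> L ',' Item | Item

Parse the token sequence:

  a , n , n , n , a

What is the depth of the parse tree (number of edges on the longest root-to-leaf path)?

6

[L [L [L [L [L [Item a]] , [Item n]] , [Item n]] , [Item n]] , [Item a]]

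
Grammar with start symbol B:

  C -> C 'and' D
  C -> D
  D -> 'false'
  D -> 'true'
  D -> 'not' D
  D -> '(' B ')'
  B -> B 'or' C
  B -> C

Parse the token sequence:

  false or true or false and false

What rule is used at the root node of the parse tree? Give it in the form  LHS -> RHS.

[B [B [B [C [D false]]] or [C [D true]]] or [C [C [D false]] and [D false]]]

B -> B 'or' C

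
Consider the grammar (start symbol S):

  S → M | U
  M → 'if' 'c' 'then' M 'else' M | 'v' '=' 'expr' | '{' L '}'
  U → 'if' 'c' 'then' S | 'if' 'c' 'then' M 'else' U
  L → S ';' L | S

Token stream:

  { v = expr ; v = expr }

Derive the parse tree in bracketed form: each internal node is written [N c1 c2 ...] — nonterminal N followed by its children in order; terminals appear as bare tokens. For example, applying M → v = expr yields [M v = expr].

S
M
{ L }
{ S ; L }
{ M ; L }
{ v = expr ; L }
{ v = expr ; S }
{ v = expr ; M }
{ v = expr ; v = expr }

[S [M { [L [S [M v = expr]] ; [L [S [M v = expr]]]] }]]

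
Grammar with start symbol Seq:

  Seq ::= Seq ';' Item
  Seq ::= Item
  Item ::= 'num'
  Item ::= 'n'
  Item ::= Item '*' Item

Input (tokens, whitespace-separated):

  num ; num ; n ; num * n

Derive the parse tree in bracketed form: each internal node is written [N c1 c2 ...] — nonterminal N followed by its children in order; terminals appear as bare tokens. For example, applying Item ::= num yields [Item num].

Seq
Seq ; Item
Seq ; Item ; Item
Seq ; Item ; Item ; Item
Item ; Item ; Item ; Item
num ; Item ; Item ; Item
num ; num ; Item ; Item
num ; num ; n ; Item
num ; num ; n ; Item * Item
num ; num ; n ; num * Item
num ; num ; n ; num * n

[Seq [Seq [Seq [Seq [Item num]] ; [Item num]] ; [Item n]] ; [Item [Item num] * [Item n]]]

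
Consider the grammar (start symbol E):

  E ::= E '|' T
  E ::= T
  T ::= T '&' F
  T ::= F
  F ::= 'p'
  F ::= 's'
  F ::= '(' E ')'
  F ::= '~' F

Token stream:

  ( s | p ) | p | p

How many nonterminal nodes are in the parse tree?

15

[E [E [E [T [F ( [E [E [T [F s]]] | [T [F p]]] )]]] | [T [F p]]] | [T [F p]]]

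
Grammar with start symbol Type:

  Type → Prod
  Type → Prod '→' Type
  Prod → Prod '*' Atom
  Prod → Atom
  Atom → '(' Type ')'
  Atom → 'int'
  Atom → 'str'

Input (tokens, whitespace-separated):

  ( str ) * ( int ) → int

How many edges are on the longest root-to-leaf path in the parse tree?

7

[Type [Prod [Prod [Atom ( [Type [Prod [Atom str]]] )]] * [Atom ( [Type [Prod [Atom int]]] )]] → [Type [Prod [Atom int]]]]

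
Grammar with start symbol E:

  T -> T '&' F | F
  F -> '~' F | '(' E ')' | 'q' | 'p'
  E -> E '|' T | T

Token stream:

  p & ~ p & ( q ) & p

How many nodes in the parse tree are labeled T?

5

[E [T [T [T [T [F p]] & [F ~ [F p]]] & [F ( [E [T [F q]]] )]] & [F p]]]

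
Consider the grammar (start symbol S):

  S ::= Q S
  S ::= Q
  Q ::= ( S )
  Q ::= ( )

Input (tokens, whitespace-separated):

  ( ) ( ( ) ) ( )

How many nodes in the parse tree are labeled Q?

[S [Q ( )] [S [Q ( [S [Q ( )]] )] [S [Q ( )]]]]

4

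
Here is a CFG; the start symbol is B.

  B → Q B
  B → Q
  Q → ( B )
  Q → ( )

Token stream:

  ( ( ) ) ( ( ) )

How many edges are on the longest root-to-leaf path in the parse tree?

[B [Q ( [B [Q ( )]] )] [B [Q ( [B [Q ( )]] )]]]

5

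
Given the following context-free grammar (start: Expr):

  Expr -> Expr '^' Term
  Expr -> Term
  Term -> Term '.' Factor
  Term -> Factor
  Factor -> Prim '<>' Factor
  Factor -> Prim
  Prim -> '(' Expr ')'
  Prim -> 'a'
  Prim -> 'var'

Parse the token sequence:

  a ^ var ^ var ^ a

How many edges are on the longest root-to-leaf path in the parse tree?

[Expr [Expr [Expr [Expr [Term [Factor [Prim a]]]] ^ [Term [Factor [Prim var]]]] ^ [Term [Factor [Prim var]]]] ^ [Term [Factor [Prim a]]]]

7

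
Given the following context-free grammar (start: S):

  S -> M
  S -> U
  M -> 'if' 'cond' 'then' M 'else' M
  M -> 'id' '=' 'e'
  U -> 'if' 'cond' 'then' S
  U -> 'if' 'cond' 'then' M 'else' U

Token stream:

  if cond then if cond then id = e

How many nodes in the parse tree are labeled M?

1

[S [U if cond then [S [U if cond then [S [M id = e]]]]]]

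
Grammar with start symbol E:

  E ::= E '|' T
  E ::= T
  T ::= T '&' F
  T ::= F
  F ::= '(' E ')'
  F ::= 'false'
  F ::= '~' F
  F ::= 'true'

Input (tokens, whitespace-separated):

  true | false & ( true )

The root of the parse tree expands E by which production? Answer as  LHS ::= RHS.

[E [E [T [F true]]] | [T [T [F false]] & [F ( [E [T [F true]]] )]]]

E ::= E '|' T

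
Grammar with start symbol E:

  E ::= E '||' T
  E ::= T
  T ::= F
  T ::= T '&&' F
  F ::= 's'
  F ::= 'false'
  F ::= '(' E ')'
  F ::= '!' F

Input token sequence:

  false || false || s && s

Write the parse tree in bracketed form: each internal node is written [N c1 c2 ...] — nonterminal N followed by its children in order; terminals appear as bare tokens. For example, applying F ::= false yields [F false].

E
E || T
E || T || T
T || T || T
F || T || T
false || T || T
false || F || T
false || false || T
false || false || T && F
false || false || F && F
false || false || s && F
false || false || s && s

[E [E [E [T [F false]]] || [T [F false]]] || [T [T [F s]] && [F s]]]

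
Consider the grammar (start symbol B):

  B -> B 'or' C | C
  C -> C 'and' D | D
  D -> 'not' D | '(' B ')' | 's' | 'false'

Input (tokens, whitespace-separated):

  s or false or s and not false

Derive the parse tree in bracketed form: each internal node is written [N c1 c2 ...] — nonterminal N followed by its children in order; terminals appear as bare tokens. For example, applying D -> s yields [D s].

B
B or C
B or C or C
C or C or C
D or C or C
s or C or C
s or D or C
s or false or C
s or false or C and D
s or false or D and D
s or false or s and D
s or false or s and not D
s or false or s and not false

[B [B [B [C [D s]]] or [C [D false]]] or [C [C [D s]] and [D not [D false]]]]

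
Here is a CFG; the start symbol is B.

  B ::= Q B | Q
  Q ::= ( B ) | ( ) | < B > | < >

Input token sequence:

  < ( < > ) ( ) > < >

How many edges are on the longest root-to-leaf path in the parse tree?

[B [Q < [B [Q ( [B [Q < >]] )] [B [Q ( )]]] >] [B [Q < >]]]

6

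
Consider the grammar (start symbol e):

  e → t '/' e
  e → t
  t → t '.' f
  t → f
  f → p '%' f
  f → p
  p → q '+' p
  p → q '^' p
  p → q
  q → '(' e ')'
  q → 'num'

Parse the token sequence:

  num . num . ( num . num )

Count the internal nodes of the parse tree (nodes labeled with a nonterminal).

22

[e [t [t [t [f [p [q num]]]] . [f [p [q num]]]] . [f [p [q ( [e [t [t [f [p [q num]]]] . [f [p [q num]]]]] )]]]]]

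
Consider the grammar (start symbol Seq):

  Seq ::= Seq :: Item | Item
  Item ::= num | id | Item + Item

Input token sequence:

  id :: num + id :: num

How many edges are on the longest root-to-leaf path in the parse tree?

[Seq [Seq [Seq [Item id]] :: [Item [Item num] + [Item id]]] :: [Item num]]

4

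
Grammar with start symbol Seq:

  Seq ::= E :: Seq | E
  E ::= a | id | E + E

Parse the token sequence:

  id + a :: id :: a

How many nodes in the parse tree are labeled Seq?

[Seq [E [E id] + [E a]] :: [Seq [E id] :: [Seq [E a]]]]

3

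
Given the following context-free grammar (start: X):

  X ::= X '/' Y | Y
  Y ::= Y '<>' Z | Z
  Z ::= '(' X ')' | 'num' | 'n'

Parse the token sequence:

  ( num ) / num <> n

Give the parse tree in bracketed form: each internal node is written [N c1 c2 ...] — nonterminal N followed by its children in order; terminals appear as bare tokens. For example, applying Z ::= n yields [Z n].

[X [X [Y [Z ( [X [Y [Z num]]] )]]] / [Y [Y [Z num]] <> [Z n]]]

X
X / Y
Y / Y
Z / Y
( X ) / Y
( Y ) / Y
( Z ) / Y
( num ) / Y
( num ) / Y <> Z
( num ) / Z <> Z
( num ) / num <> Z
( num ) / num <> n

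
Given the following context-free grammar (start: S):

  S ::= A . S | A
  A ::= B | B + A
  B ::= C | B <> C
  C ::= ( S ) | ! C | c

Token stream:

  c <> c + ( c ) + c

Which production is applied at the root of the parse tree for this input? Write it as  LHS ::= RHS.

S ::= A

[S [A [B [B [C c]] <> [C c]] + [A [B [C ( [S [A [B [C c]]]] )]] + [A [B [C c]]]]]]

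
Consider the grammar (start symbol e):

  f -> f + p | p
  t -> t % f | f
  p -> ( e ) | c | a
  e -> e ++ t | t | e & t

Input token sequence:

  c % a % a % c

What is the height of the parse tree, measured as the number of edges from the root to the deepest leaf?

7

[e [t [t [t [t [f [p c]]] % [f [p a]]] % [f [p a]]] % [f [p c]]]]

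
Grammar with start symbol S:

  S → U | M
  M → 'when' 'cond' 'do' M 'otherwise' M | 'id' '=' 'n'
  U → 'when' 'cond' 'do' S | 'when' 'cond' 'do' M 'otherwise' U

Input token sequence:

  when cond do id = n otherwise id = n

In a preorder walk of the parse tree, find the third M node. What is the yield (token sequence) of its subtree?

[S [M when cond do [M id = n] otherwise [M id = n]]]

id = n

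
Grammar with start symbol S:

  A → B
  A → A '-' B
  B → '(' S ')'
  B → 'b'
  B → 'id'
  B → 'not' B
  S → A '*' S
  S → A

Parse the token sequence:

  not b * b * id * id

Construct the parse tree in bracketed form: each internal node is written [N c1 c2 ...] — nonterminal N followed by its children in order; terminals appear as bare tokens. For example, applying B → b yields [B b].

S
A * S
B * S
not B * S
not b * S
not b * A * S
not b * B * S
not b * b * S
not b * b * A * S
not b * b * B * S
not b * b * id * S
not b * b * id * A
not b * b * id * B
not b * b * id * id

[S [A [B not [B b]]] * [S [A [B b]] * [S [A [B id]] * [S [A [B id]]]]]]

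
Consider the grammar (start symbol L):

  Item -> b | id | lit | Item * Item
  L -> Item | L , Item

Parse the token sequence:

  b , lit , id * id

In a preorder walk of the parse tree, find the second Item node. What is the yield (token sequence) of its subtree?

[L [L [L [Item b]] , [Item lit]] , [Item [Item id] * [Item id]]]

lit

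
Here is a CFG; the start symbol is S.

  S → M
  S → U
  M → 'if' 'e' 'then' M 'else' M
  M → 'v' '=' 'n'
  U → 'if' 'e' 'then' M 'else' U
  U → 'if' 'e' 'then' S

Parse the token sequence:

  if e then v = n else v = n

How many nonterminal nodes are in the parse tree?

4

[S [M if e then [M v = n] else [M v = n]]]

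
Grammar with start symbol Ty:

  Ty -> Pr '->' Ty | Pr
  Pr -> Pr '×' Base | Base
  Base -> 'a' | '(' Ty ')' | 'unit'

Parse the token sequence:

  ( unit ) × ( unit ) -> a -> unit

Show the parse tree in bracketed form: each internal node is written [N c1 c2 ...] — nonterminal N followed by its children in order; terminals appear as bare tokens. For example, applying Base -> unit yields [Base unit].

[Ty [Pr [Pr [Base ( [Ty [Pr [Base unit]]] )]] × [Base ( [Ty [Pr [Base unit]]] )]] -> [Ty [Pr [Base a]] -> [Ty [Pr [Base unit]]]]]

Ty
Pr -> Ty
Pr × Base -> Ty
Base × Base -> Ty
( Ty ) × Base -> Ty
( Pr ) × Base -> Ty
( Base ) × Base -> Ty
( unit ) × Base -> Ty
( unit ) × ( Ty ) -> Ty
( unit ) × ( Pr ) -> Ty
( unit ) × ( Base ) -> Ty
( unit ) × ( unit ) -> Ty
( unit ) × ( unit ) -> Pr -> Ty
( unit ) × ( unit ) -> Base -> Ty
( unit ) × ( unit ) -> a -> Ty
( unit ) × ( unit ) -> a -> Pr
( unit ) × ( unit ) -> a -> Base
( unit ) × ( unit ) -> a -> unit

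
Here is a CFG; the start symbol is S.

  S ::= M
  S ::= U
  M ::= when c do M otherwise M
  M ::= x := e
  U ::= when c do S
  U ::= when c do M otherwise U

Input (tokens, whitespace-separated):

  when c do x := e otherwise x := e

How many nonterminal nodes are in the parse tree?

[S [M when c do [M x := e] otherwise [M x := e]]]

4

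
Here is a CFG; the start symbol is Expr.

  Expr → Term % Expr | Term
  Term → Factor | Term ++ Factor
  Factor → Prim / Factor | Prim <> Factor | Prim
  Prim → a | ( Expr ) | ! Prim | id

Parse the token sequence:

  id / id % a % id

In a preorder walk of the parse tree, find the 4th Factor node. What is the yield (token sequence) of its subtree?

[Expr [Term [Factor [Prim id] / [Factor [Prim id]]]] % [Expr [Term [Factor [Prim a]]] % [Expr [Term [Factor [Prim id]]]]]]

id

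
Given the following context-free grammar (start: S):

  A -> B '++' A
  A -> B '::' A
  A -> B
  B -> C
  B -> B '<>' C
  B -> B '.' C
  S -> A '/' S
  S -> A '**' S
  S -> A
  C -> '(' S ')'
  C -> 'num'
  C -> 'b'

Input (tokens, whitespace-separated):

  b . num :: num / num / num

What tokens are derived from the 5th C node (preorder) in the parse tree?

[S [A [B [B [C b]] . [C num]] :: [A [B [C num]]]] / [S [A [B [C num]]] / [S [A [B [C num]]]]]]

num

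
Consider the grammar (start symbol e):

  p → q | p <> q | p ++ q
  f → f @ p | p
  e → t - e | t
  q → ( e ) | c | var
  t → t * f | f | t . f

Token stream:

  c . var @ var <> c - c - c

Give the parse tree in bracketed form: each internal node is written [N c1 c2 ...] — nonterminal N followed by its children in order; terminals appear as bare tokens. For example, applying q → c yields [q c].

[e [t [t [f [p [q c]]]] . [f [f [p [q var]]] @ [p [p [q var]] <> [q c]]]] - [e [t [f [p [q c]]]] - [e [t [f [p [q c]]]]]]]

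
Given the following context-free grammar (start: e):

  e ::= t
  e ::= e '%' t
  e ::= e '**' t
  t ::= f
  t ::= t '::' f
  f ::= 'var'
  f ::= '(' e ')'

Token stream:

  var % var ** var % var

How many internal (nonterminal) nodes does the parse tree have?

12

[e [e [e [e [t [f var]]] % [t [f var]]] ** [t [f var]]] % [t [f var]]]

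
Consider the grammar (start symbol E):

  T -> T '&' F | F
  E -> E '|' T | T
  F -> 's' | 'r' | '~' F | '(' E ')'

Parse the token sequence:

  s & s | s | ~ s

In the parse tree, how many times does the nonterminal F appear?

5

[E [E [E [T [T [F s]] & [F s]]] | [T [F s]]] | [T [F ~ [F s]]]]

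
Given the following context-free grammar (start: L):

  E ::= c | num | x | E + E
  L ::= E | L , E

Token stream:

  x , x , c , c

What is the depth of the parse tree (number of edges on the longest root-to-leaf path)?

[L [L [L [L [E x]] , [E x]] , [E c]] , [E c]]

5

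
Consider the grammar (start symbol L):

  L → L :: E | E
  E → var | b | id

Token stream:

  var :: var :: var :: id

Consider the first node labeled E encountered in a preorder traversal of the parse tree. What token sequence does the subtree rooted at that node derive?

var

[L [L [L [L [E var]] :: [E var]] :: [E var]] :: [E id]]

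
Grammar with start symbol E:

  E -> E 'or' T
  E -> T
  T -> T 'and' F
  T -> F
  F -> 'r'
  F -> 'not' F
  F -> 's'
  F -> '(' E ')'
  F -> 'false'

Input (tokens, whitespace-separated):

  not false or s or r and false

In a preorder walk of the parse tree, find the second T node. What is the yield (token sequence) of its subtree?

[E [E [E [T [F not [F false]]]] or [T [F s]]] or [T [T [F r]] and [F false]]]

s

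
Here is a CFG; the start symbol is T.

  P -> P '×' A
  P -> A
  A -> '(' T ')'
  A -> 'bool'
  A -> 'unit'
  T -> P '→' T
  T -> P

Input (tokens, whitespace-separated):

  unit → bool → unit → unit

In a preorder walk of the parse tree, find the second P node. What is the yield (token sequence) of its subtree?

bool

[T [P [A unit]] → [T [P [A bool]] → [T [P [A unit]] → [T [P [A unit]]]]]]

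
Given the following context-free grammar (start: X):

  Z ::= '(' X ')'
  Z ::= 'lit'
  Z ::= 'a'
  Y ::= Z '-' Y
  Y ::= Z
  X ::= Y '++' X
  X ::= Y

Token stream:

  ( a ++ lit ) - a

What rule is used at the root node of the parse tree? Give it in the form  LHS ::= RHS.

[X [Y [Z ( [X [Y [Z a]] ++ [X [Y [Z lit]]]] )] - [Y [Z a]]]]

X ::= Y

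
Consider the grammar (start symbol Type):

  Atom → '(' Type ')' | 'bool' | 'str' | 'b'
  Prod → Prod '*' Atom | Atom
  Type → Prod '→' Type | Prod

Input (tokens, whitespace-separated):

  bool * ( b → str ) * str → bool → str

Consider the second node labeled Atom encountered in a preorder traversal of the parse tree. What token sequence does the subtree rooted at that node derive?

[Type [Prod [Prod [Prod [Atom bool]] * [Atom ( [Type [Prod [Atom b]] → [Type [Prod [Atom str]]]] )]] * [Atom str]] → [Type [Prod [Atom bool]] → [Type [Prod [Atom str]]]]]

( b → str )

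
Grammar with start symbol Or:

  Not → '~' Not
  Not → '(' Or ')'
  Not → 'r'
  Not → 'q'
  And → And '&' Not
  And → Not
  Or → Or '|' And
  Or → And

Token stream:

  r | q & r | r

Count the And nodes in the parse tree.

[Or [Or [Or [And [Not r]]] | [And [And [Not q]] & [Not r]]] | [And [Not r]]]

4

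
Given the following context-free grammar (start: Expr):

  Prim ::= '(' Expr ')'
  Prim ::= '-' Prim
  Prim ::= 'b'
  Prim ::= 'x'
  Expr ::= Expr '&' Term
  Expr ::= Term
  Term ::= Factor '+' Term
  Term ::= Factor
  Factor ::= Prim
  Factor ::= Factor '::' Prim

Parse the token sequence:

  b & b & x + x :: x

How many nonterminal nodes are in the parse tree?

[Expr [Expr [Expr [Term [Factor [Prim b]]]] & [Term [Factor [Prim b]]]] & [Term [Factor [Prim x]] + [Term [Factor [Factor [Prim x]] :: [Prim x]]]]]

17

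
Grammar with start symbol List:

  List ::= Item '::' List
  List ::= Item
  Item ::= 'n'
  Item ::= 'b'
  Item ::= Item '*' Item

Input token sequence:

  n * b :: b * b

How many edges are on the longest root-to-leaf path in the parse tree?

4

[List [Item [Item n] * [Item b]] :: [List [Item [Item b] * [Item b]]]]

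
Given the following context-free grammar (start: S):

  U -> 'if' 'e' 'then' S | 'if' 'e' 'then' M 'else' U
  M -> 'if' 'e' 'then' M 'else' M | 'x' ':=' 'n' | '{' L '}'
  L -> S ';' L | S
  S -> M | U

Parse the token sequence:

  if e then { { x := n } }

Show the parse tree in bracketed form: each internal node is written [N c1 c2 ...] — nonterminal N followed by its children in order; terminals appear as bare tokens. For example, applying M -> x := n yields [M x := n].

S
U
if e then S
if e then M
if e then { L }
if e then { S }
if e then { M }
if e then { { L } }
if e then { { S } }
if e then { { M } }
if e then { { x := n } }

[S [U if e then [S [M { [L [S [M { [L [S [M x := n]]] }]]] }]]]]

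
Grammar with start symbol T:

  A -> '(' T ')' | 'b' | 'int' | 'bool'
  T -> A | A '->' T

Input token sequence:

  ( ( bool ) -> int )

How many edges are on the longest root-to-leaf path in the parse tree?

6

[T [A ( [T [A ( [T [A bool]] )] -> [T [A int]]] )]]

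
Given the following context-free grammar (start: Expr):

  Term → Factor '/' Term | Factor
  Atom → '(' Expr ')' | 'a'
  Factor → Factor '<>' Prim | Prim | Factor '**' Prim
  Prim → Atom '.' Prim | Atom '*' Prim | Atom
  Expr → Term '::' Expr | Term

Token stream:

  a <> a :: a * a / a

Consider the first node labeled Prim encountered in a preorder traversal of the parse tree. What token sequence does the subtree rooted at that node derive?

[Expr [Term [Factor [Factor [Prim [Atom a]]] <> [Prim [Atom a]]]] :: [Expr [Term [Factor [Prim [Atom a] * [Prim [Atom a]]]] / [Term [Factor [Prim [Atom a]]]]]]]

a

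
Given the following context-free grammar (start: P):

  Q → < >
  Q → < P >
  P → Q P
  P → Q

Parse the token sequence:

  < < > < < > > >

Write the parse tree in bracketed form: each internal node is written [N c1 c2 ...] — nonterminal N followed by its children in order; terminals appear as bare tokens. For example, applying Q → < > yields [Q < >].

[P [Q < [P [Q < >] [P [Q < [P [Q < >]] >]]] >]]

P
Q
< P >
< Q P >
< < > P >
< < > Q >
< < > < P > >
< < > < Q > >
< < > < < > > >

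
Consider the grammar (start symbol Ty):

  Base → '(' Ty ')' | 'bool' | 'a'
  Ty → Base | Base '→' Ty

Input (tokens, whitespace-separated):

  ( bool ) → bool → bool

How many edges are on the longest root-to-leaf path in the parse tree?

4

[Ty [Base ( [Ty [Base bool]] )] → [Ty [Base bool] → [Ty [Base bool]]]]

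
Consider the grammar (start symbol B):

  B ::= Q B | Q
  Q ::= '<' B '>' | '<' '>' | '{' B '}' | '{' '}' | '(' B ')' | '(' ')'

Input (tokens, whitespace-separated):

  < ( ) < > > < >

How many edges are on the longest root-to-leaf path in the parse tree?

5

[B [Q < [B [Q ( )] [B [Q < >]]] >] [B [Q < >]]]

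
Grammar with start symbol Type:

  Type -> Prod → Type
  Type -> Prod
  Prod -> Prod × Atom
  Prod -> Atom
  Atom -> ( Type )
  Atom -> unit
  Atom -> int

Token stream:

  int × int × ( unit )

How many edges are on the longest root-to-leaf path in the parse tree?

6

[Type [Prod [Prod [Prod [Atom int]] × [Atom int]] × [Atom ( [Type [Prod [Atom unit]]] )]]]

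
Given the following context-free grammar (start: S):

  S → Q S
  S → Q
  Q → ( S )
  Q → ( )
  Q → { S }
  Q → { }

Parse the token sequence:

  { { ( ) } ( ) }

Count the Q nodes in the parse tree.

[S [Q { [S [Q { [S [Q ( )]] }] [S [Q ( )]]] }]]

4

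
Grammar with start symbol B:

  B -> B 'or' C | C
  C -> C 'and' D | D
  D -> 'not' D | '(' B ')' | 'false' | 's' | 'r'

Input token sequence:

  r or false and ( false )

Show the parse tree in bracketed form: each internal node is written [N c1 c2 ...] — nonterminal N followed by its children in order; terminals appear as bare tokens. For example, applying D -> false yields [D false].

B
B or C
C or C
D or C
r or C
r or C and D
r or D and D
r or false and D
r or false and ( B )
r or false and ( C )
r or false and ( D )
r or false and ( false )

[B [B [C [D r]]] or [C [C [D false]] and [D ( [B [C [D false]]] )]]]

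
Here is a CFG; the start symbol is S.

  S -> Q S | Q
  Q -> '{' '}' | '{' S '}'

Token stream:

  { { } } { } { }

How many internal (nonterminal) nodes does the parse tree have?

8

[S [Q { [S [Q { }]] }] [S [Q { }] [S [Q { }]]]]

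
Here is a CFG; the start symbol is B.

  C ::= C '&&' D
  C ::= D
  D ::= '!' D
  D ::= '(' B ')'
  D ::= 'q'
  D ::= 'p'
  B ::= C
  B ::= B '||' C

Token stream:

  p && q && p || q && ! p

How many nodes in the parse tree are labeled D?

6

[B [B [C [C [C [D p]] && [D q]] && [D p]]] || [C [C [D q]] && [D ! [D p]]]]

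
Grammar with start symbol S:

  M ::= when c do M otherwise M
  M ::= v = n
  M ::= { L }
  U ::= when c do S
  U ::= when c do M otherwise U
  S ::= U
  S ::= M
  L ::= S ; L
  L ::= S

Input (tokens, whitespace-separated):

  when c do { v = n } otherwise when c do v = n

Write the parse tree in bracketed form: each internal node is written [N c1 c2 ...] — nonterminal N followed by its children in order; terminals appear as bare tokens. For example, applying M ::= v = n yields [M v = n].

[S [U when c do [M { [L [S [M v = n]]] }] otherwise [U when c do [S [M v = n]]]]]

S
U
when c do M otherwise U
when c do { L } otherwise U
when c do { S } otherwise U
when c do { M } otherwise U
when c do { v = n } otherwise U
when c do { v = n } otherwise when c do S
when c do { v = n } otherwise when c do M
when c do { v = n } otherwise when c do v = n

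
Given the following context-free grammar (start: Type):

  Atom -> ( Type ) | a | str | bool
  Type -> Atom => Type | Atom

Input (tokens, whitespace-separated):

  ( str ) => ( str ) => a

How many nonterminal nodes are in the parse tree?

10

[Type [Atom ( [Type [Atom str]] )] => [Type [Atom ( [Type [Atom str]] )] => [Type [Atom a]]]]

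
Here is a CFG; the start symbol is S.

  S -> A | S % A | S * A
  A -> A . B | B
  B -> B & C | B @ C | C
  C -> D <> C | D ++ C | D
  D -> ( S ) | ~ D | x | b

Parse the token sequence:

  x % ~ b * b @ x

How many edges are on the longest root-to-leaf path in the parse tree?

7

[S [S [S [A [B [C [D x]]]]] % [A [B [C [D ~ [D b]]]]]] * [A [B [B [C [D b]]] @ [C [D x]]]]]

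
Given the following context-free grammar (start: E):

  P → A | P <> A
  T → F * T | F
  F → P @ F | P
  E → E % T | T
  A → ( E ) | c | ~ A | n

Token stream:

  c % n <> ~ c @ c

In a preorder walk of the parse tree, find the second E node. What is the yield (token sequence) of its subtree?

[E [E [T [F [P [A c]]]]] % [T [F [P [P [A n]] <> [A ~ [A c]]] @ [F [P [A c]]]]]]

c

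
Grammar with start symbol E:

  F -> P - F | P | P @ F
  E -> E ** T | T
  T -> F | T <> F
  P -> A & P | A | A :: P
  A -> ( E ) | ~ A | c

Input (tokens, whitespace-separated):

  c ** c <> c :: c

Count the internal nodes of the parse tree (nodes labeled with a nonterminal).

[E [E [T [F [P [A c]]]]] ** [T [T [F [P [A c]]]] <> [F [P [A c] :: [P [A c]]]]]]

16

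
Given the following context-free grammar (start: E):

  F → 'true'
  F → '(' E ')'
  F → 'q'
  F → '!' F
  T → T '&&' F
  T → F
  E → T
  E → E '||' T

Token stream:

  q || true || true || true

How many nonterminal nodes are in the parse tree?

[E [E [E [E [T [F q]]] || [T [F true]]] || [T [F true]]] || [T [F true]]]

12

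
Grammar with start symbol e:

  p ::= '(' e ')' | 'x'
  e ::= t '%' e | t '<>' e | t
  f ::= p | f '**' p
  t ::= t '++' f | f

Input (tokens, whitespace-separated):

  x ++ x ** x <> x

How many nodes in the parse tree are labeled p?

4

[e [t [t [f [p x]]] ++ [f [f [p x]] ** [p x]]] <> [e [t [f [p x]]]]]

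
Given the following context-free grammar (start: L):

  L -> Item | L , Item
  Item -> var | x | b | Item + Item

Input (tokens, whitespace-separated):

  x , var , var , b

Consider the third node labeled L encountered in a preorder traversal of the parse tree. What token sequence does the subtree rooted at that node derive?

[L [L [L [L [Item x]] , [Item var]] , [Item var]] , [Item b]]

x , var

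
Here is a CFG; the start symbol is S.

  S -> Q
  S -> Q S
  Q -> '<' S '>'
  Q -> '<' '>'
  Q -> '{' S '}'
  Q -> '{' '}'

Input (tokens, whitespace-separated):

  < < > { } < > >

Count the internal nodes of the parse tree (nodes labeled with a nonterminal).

[S [Q < [S [Q < >] [S [Q { }] [S [Q < >]]]] >]]

8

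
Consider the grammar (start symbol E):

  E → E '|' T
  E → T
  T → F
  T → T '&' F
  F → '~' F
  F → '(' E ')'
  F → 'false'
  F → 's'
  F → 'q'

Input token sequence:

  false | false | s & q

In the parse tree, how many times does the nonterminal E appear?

[E [E [E [T [F false]]] | [T [F false]]] | [T [T [F s]] & [F q]]]

3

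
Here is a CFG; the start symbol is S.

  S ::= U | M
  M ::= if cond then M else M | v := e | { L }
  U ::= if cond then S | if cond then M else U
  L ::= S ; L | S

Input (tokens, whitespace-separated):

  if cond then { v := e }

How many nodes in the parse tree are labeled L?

[S [U if cond then [S [M { [L [S [M v := e]]] }]]]]

1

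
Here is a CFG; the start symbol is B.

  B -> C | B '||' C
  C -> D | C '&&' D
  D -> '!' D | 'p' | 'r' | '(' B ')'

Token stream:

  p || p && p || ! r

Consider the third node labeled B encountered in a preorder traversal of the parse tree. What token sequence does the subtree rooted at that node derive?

[B [B [B [C [D p]]] || [C [C [D p]] && [D p]]] || [C [D ! [D r]]]]

p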